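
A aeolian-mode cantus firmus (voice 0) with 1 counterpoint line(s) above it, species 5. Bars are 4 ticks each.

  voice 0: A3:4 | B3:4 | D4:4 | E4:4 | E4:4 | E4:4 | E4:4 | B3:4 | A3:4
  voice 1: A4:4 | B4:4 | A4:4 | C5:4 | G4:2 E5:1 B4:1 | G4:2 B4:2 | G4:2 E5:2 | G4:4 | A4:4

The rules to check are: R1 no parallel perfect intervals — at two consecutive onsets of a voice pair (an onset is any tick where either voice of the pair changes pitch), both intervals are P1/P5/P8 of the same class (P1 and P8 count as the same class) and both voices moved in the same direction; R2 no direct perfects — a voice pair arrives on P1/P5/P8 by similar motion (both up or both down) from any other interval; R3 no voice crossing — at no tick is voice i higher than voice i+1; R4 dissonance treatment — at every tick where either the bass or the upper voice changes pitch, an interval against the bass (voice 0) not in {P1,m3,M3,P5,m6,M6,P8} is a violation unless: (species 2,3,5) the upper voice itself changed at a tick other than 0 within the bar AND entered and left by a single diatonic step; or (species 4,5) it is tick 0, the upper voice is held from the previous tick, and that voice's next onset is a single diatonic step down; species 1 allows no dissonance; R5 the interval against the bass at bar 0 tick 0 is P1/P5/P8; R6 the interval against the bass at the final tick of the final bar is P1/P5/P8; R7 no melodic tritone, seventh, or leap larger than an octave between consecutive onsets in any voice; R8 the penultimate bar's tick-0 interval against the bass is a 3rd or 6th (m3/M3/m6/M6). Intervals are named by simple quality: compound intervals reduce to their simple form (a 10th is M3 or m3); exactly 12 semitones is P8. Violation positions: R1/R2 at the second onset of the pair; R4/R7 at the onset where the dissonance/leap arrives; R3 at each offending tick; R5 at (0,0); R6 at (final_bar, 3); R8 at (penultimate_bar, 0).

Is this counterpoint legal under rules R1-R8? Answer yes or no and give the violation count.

bar 0: v0=A3 v1=A4 (P8)
bar 1: v0=B3 v1=B4 (P8)
bar 2: v0=D4 v1=A4 (P5)
bar 3: v0=E4 v1=C5 (m6)
bar 4: v0=E4 v1=G4 (m3)
bar 5: v0=E4 v1=G4 (m3)
bar 6: v0=E4 v1=G4 (m3)
bar 7: v0=B3 v1=G4 (m6)
bar 8: v0=A3 v1=A4 (P8)
  R1 @ bar1.0: A3/A4 P8 -> B3/B4 P8 similar

No (1 violations)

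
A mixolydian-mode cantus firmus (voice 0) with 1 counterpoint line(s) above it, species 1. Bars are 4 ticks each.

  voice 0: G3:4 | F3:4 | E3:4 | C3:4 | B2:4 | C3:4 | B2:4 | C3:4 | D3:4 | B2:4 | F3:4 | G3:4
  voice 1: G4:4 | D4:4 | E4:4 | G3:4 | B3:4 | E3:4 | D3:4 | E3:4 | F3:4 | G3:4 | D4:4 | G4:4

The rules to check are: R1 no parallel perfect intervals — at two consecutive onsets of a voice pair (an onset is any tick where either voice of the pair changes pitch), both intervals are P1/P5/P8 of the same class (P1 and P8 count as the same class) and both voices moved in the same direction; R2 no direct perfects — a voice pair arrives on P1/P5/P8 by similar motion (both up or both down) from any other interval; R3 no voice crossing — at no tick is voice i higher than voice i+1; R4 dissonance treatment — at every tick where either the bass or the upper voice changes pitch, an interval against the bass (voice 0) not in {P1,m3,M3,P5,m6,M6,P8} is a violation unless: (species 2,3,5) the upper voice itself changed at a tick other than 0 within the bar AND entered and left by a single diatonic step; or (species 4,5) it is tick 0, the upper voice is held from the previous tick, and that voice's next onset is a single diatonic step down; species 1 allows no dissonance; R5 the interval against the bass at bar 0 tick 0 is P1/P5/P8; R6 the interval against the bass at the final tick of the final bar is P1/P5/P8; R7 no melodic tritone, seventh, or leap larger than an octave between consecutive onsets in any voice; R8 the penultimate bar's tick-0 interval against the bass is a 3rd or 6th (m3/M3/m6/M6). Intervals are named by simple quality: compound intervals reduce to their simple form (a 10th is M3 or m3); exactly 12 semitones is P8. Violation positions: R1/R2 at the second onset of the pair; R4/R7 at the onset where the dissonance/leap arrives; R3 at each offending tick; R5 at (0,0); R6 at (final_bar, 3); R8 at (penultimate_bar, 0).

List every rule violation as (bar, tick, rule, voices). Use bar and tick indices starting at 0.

(3, 0, R2, (0, 1))
(10, 0, R7, (0,))
(11, 0, R2, (0, 1))

bar 0: v0=G3 v1=G4 downbeat P8
bar 1: v0=F3 v1=D4 downbeat M6
bar 2: v0=E3 v1=E4 downbeat P8
bar 3: v0=C3 v1=G3 downbeat P5
bar 4: v0=B2 v1=B3 downbeat P8
bar 5: v0=C3 v1=E3 downbeat M3
bar 6: v0=B2 v1=D3 downbeat m3
bar 7: v0=C3 v1=E3 downbeat M3
bar 8: v0=D3 v1=F3 downbeat m3
bar 9: v0=B2 v1=G3 downbeat m6
bar 10: v0=F3 v1=D4 downbeat M6
bar 11: v0=G3 v1=G4 downbeat P8
  -> R2 @ bar 3 tick 0 v(0, 1): E3/E4 P8 -> C3/G3 P5 similar
  -> R7 @ bar 10 tick 0 v(0,): B2->F3 leap 6st
  -> R2 @ bar 11 tick 0 v(0, 1): F3/D4 M6 -> G3/G4 P8 similar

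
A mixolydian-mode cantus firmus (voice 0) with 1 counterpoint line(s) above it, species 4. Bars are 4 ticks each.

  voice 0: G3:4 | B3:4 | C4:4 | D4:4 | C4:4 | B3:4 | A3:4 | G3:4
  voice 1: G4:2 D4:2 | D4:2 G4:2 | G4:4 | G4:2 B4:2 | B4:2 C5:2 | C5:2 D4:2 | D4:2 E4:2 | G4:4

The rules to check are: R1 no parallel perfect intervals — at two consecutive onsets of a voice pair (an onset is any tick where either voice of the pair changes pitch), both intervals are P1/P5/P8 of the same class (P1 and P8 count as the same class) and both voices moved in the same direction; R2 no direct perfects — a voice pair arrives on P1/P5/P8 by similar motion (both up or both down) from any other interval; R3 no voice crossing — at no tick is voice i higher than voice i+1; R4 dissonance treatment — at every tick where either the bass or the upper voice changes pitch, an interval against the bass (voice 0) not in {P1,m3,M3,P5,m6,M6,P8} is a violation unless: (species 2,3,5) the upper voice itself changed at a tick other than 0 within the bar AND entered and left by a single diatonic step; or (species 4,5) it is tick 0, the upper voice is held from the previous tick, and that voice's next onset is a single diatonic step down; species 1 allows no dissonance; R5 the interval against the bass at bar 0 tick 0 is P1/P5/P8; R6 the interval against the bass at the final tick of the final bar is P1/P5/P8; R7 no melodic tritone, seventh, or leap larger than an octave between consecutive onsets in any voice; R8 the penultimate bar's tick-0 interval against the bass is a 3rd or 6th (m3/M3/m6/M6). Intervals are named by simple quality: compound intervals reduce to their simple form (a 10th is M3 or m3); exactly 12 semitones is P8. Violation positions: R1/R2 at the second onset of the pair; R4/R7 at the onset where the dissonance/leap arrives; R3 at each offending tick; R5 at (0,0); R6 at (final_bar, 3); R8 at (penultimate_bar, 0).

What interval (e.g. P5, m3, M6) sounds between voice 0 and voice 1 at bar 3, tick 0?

P4

voice 0=D4 voice 1=G4 -> P4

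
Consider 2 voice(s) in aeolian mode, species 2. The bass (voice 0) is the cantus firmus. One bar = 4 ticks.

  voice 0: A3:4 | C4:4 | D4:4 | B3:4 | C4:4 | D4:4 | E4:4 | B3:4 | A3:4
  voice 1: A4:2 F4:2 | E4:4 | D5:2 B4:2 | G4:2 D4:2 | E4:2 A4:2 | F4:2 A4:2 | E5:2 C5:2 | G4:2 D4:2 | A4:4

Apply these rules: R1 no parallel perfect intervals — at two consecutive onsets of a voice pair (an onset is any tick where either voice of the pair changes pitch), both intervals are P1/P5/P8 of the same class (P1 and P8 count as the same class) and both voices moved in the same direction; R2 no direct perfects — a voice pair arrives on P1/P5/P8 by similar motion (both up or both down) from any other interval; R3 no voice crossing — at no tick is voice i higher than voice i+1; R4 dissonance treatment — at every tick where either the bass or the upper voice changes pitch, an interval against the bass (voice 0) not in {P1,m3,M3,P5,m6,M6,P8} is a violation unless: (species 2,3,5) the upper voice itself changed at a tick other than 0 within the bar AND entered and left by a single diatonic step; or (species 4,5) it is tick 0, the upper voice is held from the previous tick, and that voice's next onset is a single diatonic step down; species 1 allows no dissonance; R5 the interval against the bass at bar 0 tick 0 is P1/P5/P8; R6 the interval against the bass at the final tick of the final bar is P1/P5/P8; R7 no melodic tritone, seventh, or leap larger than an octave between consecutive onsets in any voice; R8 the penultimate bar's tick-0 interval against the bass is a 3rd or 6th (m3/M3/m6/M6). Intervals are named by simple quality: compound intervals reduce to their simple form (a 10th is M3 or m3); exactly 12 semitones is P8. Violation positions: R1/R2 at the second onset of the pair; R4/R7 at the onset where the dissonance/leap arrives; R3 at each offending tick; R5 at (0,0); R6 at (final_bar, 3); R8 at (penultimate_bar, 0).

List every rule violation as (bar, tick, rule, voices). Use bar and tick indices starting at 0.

bar 0: v0=A3 v1=A4 downbeat P8
bar 1: v0=C4 v1=E4 downbeat M3
bar 2: v0=D4 v1=D5 downbeat P8
bar 3: v0=B3 v1=G4 downbeat m6
bar 4: v0=C4 v1=E4 downbeat M3
bar 5: v0=D4 v1=F4 downbeat m3
bar 6: v0=E4 v1=E5 downbeat P8
bar 7: v0=B3 v1=G4 downbeat m6
bar 8: v0=A3 v1=A4 downbeat P8
  -> R2 @ bar 2 tick 0 v(0, 1): C4/E4 M3 -> D4/D5 P8 similar
  -> R7 @ bar 2 tick 0 v(1,): E4->D5 leap 10st
  -> R2 @ bar 6 tick 0 v(0, 1): D4/A4 P5 -> E4/E5 P8 similar

(2, 0, R2, (0, 1))
(2, 0, R7, (1,))
(6, 0, R2, (0, 1))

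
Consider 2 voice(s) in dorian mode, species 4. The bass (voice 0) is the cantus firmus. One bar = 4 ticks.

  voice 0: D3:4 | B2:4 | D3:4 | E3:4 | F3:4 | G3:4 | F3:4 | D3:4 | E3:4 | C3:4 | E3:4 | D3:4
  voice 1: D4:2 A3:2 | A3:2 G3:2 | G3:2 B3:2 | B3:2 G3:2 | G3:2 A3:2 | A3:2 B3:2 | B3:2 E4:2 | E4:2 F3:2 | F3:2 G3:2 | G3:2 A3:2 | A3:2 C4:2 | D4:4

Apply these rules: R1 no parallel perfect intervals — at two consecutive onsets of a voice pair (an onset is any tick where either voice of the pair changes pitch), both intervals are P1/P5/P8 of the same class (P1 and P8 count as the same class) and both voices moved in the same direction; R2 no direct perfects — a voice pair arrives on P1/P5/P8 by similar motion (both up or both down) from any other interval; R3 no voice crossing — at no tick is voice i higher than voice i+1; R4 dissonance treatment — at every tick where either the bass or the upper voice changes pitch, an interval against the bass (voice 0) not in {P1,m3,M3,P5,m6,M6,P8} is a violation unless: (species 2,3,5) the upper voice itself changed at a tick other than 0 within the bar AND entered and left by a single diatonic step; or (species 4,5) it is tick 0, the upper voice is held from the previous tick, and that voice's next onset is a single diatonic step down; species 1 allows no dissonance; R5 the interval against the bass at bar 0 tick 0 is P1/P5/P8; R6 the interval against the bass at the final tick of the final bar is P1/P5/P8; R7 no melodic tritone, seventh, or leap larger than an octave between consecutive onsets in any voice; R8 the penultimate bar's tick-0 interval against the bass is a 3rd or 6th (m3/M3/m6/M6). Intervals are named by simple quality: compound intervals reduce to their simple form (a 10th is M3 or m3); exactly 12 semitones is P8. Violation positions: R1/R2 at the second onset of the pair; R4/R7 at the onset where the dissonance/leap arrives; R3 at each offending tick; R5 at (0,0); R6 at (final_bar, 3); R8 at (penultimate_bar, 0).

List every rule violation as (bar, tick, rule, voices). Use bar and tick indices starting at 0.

(2, 0, R4, (0, 1))
(4, 0, R4, (0, 1))
(5, 0, R4, (0, 1))
(6, 0, R4, (0, 1))
(6, 2, R4, (0, 1))
(7, 0, R4, (0, 1))
(7, 2, R7, (1,))
(8, 0, R4, (0, 1))
(10, 0, R4, (0, 1))
(10, 0, R8, (0, 1))

bar 0: v0=D3 v1=D4 downbeat P8
bar 1: v0=B2 v1=A3 downbeat m7
bar 2: v0=D3 v1=G3 downbeat P4
bar 3: v0=E3 v1=B3 downbeat P5
bar 4: v0=F3 v1=G3 downbeat M2
bar 5: v0=G3 v1=A3 downbeat M2
bar 6: v0=F3 v1=B3 downbeat TT
bar 7: v0=D3 v1=E4 downbeat M2
bar 8: v0=E3 v1=F3 downbeat m2
bar 9: v0=C3 v1=G3 downbeat P5
bar 10: v0=E3 v1=A3 downbeat P4
bar 11: v0=D3 v1=D4 downbeat P8
  -> R4 @ bar 2 tick 0 v(0, 1): D3/G3 P4 untreated
  -> R4 @ bar 4 tick 0 v(0, 1): F3/G3 M2 untreated
  -> R4 @ bar 5 tick 0 v(0, 1): G3/A3 M2 untreated
  -> R4 @ bar 6 tick 0 v(0, 1): F3/B3 TT untreated
  -> R4 @ bar 6 tick 2 v(0, 1): F3/E4 M7 untreated
  -> R4 @ bar 7 tick 0 v(0, 1): D3/E4 M2 untreated
  -> R7 @ bar 7 tick 2 v(1,): E4->F3 leap 11st
  -> R4 @ bar 8 tick 0 v(0, 1): E3/F3 m2 untreated
  -> R4 @ bar 10 tick 0 v(0, 1): E3/A3 P4 untreated
  -> R8 @ bar 10 tick 0 v(0, 1): penult P4 not 3rd/6th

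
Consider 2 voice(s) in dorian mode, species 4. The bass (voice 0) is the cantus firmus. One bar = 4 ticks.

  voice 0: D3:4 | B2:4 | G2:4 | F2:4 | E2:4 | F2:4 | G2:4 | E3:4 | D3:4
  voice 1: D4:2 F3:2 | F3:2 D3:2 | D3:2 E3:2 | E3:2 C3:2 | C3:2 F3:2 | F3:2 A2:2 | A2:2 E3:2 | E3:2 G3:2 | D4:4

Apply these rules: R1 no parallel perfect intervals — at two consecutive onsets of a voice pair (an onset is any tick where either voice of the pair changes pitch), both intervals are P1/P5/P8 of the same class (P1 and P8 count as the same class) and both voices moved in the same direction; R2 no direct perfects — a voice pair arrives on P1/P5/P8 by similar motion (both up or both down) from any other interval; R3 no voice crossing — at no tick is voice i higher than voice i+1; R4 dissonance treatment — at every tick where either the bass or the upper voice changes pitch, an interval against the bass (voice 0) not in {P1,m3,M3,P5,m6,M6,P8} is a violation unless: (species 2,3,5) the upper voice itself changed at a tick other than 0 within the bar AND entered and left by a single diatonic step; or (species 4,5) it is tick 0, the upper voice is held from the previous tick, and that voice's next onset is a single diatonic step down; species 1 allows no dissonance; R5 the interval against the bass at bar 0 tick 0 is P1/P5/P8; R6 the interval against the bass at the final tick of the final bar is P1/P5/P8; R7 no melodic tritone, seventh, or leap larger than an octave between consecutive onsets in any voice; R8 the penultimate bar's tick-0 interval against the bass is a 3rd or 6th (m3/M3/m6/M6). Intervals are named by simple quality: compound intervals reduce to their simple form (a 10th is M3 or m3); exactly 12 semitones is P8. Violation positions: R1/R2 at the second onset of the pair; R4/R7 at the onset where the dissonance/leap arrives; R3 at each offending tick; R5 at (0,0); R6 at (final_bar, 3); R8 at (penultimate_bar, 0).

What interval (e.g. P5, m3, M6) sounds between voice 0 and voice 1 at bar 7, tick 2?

voice 0=E3 voice 1=G3 -> m3

m3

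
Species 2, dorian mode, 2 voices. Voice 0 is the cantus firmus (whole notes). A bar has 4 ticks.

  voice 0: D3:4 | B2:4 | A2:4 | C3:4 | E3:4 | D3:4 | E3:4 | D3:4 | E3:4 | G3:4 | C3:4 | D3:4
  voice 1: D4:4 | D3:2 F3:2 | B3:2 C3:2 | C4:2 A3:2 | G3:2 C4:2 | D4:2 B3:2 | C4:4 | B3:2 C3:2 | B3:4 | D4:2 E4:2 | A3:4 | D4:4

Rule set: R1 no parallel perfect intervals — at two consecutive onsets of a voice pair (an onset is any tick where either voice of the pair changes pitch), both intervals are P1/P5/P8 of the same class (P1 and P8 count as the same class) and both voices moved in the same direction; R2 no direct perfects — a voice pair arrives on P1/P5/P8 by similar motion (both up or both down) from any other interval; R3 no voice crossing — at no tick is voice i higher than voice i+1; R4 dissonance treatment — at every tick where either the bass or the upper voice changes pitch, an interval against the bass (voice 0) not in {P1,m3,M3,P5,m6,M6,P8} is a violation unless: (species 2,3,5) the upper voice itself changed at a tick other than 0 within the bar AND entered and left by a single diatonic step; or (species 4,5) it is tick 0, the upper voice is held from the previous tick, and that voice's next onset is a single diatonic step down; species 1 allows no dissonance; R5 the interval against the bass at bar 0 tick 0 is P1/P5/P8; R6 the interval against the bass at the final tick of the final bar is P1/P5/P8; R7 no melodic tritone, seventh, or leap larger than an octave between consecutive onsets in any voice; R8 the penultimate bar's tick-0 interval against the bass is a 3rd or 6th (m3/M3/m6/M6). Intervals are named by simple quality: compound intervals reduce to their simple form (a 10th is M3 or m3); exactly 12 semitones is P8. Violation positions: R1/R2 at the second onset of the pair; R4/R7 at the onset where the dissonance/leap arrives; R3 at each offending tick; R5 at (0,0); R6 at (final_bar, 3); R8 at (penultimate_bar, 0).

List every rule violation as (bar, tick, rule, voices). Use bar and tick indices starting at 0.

(1, 2, R4, (0, 1))
(2, 0, R4, (0, 1))
(2, 0, R7, (1,))
(2, 2, R7, (1,))
(3, 0, R2, (0, 1))
(7, 2, R3, (0, 1))
(7, 2, R4, (0, 1))
(7, 2, R7, (1,))
(7, 3, R3, (0, 1))
(8, 0, R2, (0, 1))
(8, 0, R7, (1,))
(9, 0, R1, (0, 1))
(11, 0, R2, (0, 1))

bar 0: v0=D3 v1=D4 downbeat P8
bar 1: v0=B2 v1=D3 downbeat m3
bar 2: v0=A2 v1=B3 downbeat M2
bar 3: v0=C3 v1=C4 downbeat P8
bar 4: v0=E3 v1=G3 downbeat m3
bar 5: v0=D3 v1=D4 downbeat P8
bar 6: v0=E3 v1=C4 downbeat m6
bar 7: v0=D3 v1=B3 downbeat M6
bar 8: v0=E3 v1=B3 downbeat P5
bar 9: v0=G3 v1=D4 downbeat P5
bar 10: v0=C3 v1=A3 downbeat M6
bar 11: v0=D3 v1=D4 downbeat P8
  -> R4 @ bar 1 tick 2 v(0, 1): B2/F3 TT untreated
  -> R4 @ bar 2 tick 0 v(0, 1): A2/B3 M2 untreated
  -> R7 @ bar 2 tick 0 v(1,): F3->B3 leap 6st
  -> R7 @ bar 2 tick 2 v(1,): B3->C3 leap 11st
  -> R2 @ bar 3 tick 0 v(0, 1): A2/C3 m3 -> C3/C4 P8 similar
  -> R3 @ bar 7 tick 2 v(0, 1): D3 above C3
  -> R4 @ bar 7 tick 2 v(0, 1): D3/C3 M2 untreated
  -> R7 @ bar 7 tick 2 v(1,): B3->C3 leap 11st
  -> R3 @ bar 7 tick 3 v(0, 1): D3 above C3
  -> R2 @ bar 8 tick 0 v(0, 1): D3/C3 M2 -> E3/B3 P5 similar
  -> R7 @ bar 8 tick 0 v(1,): C3->B3 leap 11st
  -> R1 @ bar 9 tick 0 v(0, 1): E3/B3 P5 -> G3/D4 P5 similar
  -> R2 @ bar 11 tick 0 v(0, 1): C3/A3 M6 -> D3/D4 P8 similar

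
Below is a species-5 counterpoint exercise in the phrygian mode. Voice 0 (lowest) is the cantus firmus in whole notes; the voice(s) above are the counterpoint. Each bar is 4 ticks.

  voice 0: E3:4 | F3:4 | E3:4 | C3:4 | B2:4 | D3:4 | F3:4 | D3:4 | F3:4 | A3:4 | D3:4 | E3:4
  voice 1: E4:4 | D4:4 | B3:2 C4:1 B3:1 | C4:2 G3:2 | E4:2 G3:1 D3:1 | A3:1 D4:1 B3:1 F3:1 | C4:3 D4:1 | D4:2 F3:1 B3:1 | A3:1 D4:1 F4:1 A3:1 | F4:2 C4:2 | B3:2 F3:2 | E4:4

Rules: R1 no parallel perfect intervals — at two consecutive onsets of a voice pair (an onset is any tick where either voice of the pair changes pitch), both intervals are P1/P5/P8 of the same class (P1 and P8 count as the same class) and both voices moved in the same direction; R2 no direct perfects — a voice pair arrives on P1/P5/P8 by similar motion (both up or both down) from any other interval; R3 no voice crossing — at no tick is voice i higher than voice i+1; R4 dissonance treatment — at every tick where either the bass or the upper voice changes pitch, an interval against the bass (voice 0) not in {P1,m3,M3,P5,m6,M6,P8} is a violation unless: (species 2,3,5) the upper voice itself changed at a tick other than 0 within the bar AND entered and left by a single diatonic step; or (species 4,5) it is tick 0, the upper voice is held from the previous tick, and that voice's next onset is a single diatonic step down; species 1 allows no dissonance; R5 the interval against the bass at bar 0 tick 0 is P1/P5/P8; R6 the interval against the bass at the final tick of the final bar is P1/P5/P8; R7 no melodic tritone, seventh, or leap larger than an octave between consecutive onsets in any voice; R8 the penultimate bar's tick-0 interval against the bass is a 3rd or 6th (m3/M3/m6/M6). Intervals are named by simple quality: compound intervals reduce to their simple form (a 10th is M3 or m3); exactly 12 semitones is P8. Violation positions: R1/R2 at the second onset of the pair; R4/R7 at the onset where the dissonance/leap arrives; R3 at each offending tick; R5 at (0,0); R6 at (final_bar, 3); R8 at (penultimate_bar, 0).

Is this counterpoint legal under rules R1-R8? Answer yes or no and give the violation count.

No (9 violations)

bar 0: v0=E3 v1=E4 (P8)
bar 1: v0=F3 v1=D4 (M6)
bar 2: v0=E3 v1=B3 (P5)
bar 3: v0=C3 v1=C4 (P8)
bar 4: v0=B2 v1=E4 (P4)
bar 5: v0=D3 v1=A3 (P5)
bar 6: v0=F3 v1=C4 (P5)
bar 7: v0=D3 v1=D4 (P8)
bar 8: v0=F3 v1=A3 (M3)
bar 9: v0=A3 v1=F4 (m6)
bar 10: v0=D3 v1=B3 (M6)
bar 11: v0=E3 v1=E4 (P8)
  R2 @ bar2.0: F3/D4 M6 -> E3/B3 P5 similar
  R4 @ bar4.0: B2/E4 P4 untreated
  R2 @ bar5.0: B2/D3 m3 -> D3/A3 P5 similar
  R7 @ bar5.3: B3->F3 leap 6st
  R2 @ bar6.0: D3/F3 m3 -> F3/C4 P5 similar
  R7 @ bar7.3: F3->B3 leap 6st
  R7 @ bar10.2: B3->F3 leap 6st
  R2 @ bar11.0: D3/F3 m3 -> E3/E4 P8 similar
  R7 @ bar11.0: F3->E4 leap 11st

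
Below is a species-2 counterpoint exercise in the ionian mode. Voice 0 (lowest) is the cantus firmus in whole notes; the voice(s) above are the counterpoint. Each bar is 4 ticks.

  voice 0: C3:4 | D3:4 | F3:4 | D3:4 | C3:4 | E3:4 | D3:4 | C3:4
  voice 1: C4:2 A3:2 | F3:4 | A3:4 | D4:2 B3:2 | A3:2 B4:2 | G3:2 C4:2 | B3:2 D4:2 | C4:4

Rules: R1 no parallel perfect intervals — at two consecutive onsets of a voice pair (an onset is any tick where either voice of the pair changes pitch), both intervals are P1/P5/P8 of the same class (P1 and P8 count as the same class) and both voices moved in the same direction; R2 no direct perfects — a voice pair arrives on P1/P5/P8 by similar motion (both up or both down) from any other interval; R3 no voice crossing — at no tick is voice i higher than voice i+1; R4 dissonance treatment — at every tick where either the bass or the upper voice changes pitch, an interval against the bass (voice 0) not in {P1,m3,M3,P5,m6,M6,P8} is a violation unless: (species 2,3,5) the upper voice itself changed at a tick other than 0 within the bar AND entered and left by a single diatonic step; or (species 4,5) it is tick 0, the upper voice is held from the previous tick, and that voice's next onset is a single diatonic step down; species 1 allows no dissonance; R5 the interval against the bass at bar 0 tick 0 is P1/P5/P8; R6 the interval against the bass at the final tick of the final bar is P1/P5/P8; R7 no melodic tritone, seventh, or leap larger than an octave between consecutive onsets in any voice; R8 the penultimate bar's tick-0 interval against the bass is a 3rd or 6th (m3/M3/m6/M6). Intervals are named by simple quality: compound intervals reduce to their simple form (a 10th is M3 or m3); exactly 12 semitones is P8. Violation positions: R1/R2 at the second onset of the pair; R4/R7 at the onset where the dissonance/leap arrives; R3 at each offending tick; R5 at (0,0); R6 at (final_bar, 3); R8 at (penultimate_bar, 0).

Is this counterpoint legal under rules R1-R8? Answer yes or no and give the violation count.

No (4 violations)

bar 0: v0=C3 v1=C4 (P8)
bar 1: v0=D3 v1=F3 (m3)
bar 2: v0=F3 v1=A3 (M3)
bar 3: v0=D3 v1=D4 (P8)
bar 4: v0=C3 v1=A3 (M6)
bar 5: v0=E3 v1=G3 (m3)
bar 6: v0=D3 v1=B3 (M6)
bar 7: v0=C3 v1=C4 (P8)
  R4 @ bar4.2: C3/B4 M7 untreated
  R7 @ bar4.2: A3->B4 leap 14st
  R7 @ bar5.0: B4->G3 leap 16st
  R1 @ bar7.0: D3/D4 P8 -> C3/C4 P8 similar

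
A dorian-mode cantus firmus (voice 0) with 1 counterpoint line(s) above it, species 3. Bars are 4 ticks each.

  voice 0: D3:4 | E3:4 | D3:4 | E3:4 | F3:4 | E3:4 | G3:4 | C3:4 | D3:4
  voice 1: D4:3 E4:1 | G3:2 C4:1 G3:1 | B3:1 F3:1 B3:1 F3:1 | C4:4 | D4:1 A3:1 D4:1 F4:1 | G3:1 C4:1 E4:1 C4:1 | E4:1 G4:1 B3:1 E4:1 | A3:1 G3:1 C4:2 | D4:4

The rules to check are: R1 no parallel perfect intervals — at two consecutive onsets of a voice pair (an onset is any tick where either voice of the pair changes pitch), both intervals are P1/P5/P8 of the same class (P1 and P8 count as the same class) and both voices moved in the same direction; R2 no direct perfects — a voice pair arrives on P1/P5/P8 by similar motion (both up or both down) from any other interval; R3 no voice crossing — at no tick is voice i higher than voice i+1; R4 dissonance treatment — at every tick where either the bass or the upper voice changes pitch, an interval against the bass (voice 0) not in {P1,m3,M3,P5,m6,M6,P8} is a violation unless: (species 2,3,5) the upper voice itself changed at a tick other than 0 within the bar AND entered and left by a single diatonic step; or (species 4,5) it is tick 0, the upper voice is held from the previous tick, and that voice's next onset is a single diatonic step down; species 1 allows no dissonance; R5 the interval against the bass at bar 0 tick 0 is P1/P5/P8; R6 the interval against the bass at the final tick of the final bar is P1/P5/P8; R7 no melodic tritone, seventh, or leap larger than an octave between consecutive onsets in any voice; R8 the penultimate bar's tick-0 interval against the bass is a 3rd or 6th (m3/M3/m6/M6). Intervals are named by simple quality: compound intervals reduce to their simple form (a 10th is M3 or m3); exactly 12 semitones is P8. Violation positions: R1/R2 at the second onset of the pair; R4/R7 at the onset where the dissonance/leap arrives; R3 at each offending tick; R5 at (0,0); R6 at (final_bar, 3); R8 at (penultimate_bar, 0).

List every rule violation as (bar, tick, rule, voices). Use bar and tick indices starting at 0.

bar 0: v0=D3 v1=D4 downbeat P8
bar 1: v0=E3 v1=G3 downbeat m3
bar 2: v0=D3 v1=B3 downbeat M6
bar 3: v0=E3 v1=C4 downbeat m6
bar 4: v0=F3 v1=D4 downbeat M6
bar 5: v0=E3 v1=G3 downbeat m3
bar 6: v0=G3 v1=E4 downbeat M6
bar 7: v0=C3 v1=A3 downbeat M6
bar 8: v0=D3 v1=D4 downbeat P8
  -> R4 @ bar 0 tick 3 v(0, 1): D3/E4 M2 untreated
  -> R7 @ bar 2 tick 1 v(1,): B3->F3 leap 6st
  -> R7 @ bar 2 tick 2 v(1,): F3->B3 leap 6st
  -> R7 @ bar 2 tick 3 v(1,): B3->F3 leap 6st
  -> R7 @ bar 5 tick 0 v(1,): F4->G3 leap 10st
  -> R1 @ bar 8 tick 0 v(0, 1): C3/C4 P8 -> D3/D4 P8 similar

(0, 3, R4, (0, 1))
(2, 1, R7, (1,))
(2, 2, R7, (1,))
(2, 3, R7, (1,))
(5, 0, R7, (1,))
(8, 0, R1, (0, 1))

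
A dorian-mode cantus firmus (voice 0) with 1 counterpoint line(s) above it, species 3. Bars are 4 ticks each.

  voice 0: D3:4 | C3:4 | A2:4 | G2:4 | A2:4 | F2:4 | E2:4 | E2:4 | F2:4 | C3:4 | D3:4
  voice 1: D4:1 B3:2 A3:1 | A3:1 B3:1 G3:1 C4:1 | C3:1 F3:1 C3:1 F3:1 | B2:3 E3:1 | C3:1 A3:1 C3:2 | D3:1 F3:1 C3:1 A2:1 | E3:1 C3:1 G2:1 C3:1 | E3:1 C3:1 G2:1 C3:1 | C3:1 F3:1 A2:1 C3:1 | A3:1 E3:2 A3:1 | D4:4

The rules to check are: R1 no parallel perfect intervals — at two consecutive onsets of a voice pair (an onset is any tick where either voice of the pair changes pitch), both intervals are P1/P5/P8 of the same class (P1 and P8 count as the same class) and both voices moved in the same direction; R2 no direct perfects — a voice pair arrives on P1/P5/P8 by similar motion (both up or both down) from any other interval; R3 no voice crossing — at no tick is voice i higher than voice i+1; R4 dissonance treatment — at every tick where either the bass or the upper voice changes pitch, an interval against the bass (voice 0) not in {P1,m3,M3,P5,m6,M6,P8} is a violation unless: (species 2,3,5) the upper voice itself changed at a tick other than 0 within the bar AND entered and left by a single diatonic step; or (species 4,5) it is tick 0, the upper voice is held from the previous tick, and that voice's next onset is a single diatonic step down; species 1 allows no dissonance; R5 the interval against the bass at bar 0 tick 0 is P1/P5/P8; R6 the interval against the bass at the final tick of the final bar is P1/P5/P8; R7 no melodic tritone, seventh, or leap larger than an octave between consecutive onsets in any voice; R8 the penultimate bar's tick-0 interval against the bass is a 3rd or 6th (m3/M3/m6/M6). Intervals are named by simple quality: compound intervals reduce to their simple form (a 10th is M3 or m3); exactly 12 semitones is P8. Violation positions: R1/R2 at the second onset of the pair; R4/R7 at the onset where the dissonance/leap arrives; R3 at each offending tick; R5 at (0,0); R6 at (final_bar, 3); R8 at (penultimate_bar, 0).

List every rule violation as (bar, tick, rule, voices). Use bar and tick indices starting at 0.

(1, 1, R4, (0, 1))
(3, 0, R7, (1,))
(10, 0, R2, (0, 1))

bar 0: v0=D3 v1=D4 downbeat P8
bar 1: v0=C3 v1=A3 downbeat M6
bar 2: v0=A2 v1=C3 downbeat m3
bar 3: v0=G2 v1=B2 downbeat M3
bar 4: v0=A2 v1=C3 downbeat m3
bar 5: v0=F2 v1=D3 downbeat M6
bar 6: v0=E2 v1=E3 downbeat P8
bar 7: v0=E2 v1=E3 downbeat P8
bar 8: v0=F2 v1=C3 downbeat P5
bar 9: v0=C3 v1=A3 downbeat M6
bar 10: v0=D3 v1=D4 downbeat P8
  -> R4 @ bar 1 tick 1 v(0, 1): C3/B3 M7 untreated
  -> R7 @ bar 3 tick 0 v(1,): F3->B2 leap 6st
  -> R2 @ bar 10 tick 0 v(0, 1): C3/A3 M6 -> D3/D4 P8 similar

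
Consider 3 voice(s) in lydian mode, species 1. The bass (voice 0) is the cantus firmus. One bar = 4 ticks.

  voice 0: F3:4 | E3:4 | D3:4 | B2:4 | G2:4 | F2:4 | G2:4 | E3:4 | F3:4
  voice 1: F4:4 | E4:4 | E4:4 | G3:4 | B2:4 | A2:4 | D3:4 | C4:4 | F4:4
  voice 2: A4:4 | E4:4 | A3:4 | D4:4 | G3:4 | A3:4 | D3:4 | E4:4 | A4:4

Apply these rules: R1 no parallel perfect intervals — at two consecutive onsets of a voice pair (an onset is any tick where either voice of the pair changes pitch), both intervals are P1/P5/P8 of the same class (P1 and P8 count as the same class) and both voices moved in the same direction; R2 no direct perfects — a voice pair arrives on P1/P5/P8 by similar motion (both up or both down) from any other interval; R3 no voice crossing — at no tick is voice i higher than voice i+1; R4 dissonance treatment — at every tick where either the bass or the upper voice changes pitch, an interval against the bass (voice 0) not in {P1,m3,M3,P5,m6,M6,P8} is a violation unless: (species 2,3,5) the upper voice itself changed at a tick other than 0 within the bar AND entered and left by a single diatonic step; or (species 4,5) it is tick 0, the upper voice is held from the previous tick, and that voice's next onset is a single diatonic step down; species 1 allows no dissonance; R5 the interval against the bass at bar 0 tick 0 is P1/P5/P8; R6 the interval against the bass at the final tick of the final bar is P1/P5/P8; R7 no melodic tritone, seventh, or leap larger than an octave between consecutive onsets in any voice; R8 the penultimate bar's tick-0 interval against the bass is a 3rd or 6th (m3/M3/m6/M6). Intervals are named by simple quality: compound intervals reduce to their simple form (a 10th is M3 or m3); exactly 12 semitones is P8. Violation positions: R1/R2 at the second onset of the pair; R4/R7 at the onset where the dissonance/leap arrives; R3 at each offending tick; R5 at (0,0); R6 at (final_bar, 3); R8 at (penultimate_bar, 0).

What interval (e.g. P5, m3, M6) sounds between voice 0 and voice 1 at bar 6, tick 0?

P5

voice 0=G2 voice 1=D3 -> P5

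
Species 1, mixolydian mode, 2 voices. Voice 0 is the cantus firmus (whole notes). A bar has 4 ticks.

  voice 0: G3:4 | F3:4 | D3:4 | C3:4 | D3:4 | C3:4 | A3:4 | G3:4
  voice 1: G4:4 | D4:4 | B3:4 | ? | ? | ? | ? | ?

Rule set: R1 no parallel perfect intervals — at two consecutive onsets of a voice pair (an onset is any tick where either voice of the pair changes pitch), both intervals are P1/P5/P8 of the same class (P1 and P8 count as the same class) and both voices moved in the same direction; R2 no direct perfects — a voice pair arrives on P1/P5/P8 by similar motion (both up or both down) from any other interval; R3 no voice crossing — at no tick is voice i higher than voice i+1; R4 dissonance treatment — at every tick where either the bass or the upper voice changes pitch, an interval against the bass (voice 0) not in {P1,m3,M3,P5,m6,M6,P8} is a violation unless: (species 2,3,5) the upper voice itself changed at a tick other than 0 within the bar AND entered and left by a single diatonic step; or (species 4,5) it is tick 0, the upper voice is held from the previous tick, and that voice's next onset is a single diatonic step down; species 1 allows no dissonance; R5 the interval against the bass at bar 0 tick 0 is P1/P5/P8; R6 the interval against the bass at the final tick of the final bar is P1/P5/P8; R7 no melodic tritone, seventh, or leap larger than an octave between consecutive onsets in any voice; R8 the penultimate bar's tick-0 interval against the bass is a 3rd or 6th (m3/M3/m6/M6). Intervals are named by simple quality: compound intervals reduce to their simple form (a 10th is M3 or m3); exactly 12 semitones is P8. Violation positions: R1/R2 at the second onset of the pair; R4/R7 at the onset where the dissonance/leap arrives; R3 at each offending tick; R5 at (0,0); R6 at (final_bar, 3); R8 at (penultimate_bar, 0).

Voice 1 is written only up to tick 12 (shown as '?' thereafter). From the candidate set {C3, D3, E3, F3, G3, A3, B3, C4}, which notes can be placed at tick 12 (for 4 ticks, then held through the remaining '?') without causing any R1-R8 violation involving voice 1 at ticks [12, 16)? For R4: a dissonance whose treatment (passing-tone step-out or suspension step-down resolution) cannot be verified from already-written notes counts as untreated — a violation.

C3: violates R2,R7
D3: violates R4
E3: legal
F3: violates R4,R7
G3: violates R2
A3: legal
B3: violates R4
C4: legal

{A3, C4, E3}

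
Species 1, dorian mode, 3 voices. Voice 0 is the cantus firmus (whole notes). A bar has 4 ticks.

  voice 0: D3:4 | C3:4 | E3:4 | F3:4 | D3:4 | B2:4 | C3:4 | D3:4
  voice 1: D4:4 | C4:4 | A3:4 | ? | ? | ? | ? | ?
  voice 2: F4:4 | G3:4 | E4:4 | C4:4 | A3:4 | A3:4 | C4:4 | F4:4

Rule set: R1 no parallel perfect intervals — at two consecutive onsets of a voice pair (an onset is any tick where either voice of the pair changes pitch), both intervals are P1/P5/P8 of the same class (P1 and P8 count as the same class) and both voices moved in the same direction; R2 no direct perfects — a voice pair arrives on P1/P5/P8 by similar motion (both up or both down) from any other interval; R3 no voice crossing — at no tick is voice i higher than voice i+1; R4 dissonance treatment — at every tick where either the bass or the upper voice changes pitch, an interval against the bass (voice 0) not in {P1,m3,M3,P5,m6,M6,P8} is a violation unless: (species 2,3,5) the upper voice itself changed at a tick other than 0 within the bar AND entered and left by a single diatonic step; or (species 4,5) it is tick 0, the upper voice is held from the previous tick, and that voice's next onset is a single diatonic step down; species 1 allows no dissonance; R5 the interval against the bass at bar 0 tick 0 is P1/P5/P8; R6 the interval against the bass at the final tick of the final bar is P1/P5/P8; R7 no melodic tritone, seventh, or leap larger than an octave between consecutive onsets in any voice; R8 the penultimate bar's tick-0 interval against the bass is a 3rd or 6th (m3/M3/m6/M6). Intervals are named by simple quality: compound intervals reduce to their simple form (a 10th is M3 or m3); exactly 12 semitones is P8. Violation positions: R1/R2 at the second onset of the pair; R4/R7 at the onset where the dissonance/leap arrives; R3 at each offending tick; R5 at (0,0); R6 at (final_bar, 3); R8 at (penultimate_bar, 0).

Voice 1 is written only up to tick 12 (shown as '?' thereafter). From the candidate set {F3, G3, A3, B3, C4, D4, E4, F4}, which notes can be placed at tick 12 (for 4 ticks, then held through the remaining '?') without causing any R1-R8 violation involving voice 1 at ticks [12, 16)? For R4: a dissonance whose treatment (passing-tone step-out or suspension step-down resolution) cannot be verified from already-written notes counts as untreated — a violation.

F3: violates R1
G3: violates R4
A3: legal
B3: violates R4
C4: violates R2
D4: violates R3
E4: violates R3,R4
F4: violates R2,R3

{A3}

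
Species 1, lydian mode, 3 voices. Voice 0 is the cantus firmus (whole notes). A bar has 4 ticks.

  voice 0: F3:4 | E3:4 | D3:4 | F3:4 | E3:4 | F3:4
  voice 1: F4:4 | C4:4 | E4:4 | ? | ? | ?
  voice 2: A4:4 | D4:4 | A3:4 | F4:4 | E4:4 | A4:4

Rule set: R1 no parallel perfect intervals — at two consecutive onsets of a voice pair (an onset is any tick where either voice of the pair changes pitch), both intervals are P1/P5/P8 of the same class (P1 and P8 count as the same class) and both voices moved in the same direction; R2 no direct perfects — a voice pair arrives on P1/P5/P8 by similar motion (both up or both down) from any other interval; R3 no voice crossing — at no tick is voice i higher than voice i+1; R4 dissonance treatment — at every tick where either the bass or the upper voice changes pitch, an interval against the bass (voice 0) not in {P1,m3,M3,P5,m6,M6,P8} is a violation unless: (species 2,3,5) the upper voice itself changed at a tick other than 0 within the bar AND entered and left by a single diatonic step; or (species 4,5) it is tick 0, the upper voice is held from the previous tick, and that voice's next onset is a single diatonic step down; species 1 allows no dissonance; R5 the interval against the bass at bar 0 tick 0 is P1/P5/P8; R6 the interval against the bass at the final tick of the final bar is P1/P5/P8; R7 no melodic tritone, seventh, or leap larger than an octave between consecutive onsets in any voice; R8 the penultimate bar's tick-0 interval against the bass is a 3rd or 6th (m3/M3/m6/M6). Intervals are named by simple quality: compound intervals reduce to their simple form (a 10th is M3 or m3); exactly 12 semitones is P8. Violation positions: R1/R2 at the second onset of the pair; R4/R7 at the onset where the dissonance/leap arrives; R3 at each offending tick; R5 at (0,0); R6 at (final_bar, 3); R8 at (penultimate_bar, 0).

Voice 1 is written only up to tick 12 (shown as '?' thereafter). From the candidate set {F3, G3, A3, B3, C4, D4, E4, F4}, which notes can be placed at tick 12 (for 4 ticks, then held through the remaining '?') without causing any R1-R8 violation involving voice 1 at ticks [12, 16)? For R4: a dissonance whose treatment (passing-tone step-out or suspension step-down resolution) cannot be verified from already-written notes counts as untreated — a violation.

F3: violates R7
G3: violates R4
A3: legal
B3: violates R4
C4: legal
D4: legal
E4: violates R4
F4: violates R2

{A3, C4, D4}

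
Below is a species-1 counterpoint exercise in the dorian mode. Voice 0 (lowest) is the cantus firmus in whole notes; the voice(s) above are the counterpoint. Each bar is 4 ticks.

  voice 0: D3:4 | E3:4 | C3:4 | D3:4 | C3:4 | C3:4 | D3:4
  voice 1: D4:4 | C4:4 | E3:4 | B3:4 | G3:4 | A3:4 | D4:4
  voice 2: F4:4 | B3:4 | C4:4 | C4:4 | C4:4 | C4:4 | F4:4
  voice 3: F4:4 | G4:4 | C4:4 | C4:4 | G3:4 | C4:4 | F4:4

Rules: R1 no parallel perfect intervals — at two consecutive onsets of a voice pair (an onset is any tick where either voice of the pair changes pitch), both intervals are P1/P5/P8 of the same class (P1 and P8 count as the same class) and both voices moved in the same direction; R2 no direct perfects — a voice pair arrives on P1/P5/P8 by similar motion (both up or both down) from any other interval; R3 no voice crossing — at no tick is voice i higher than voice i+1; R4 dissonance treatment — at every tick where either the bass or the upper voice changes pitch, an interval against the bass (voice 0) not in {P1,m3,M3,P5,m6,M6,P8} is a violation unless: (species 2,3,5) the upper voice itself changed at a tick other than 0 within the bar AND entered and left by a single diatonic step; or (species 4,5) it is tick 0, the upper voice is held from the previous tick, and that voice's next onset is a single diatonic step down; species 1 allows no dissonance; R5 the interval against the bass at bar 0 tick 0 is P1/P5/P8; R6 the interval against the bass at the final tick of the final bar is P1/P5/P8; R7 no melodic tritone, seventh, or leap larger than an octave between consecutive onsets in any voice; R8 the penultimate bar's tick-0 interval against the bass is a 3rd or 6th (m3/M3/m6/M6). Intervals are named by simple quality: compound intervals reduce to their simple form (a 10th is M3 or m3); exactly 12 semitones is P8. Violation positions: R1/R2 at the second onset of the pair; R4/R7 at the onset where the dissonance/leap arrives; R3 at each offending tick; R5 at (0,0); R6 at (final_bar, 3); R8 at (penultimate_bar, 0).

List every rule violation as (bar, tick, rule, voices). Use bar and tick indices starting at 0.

(0, 0, R5, (0, 2))
(0, 0, R5, (0, 3))
(1, 0, R3, (1, 2))
(1, 0, R7, (2,))
(1, 1, R3, (1, 2))
(1, 2, R3, (1, 2))
(1, 3, R3, (1, 2))
(2, 0, R2, (0, 3))
(3, 0, R4, (0, 2))
(3, 0, R4, (0, 3))
(4, 0, R2, (0, 1))
(4, 0, R2, (0, 3))
(4, 0, R2, (1, 3))
(4, 0, R3, (2, 3))
(4, 1, R3, (2, 3))
(4, 2, R3, (2, 3))
(4, 3, R3, (2, 3))
(5, 0, R8, (0, 2))
(5, 0, R8, (0, 3))
(6, 0, R1, (2, 3))
(6, 0, R2, (0, 1))
(6, 3, R6, (0, 2))
(6, 3, R6, (0, 3))

bar 0: v0=D3 v1=D4 v2=F4 v3=F4 downbeat m3
bar 1: v0=E3 v1=C4 v2=B3 v3=G4 downbeat m3
bar 2: v0=C3 v1=E3 v2=C4 v3=C4 downbeat P8
bar 3: v0=D3 v1=B3 v2=C4 v3=C4 downbeat m7
bar 4: v0=C3 v1=G3 v2=C4 v3=G3 downbeat P5
bar 5: v0=C3 v1=A3 v2=C4 v3=C4 downbeat P8
bar 6: v0=D3 v1=D4 v2=F4 v3=F4 downbeat m3
  -> R5 @ bar 0 tick 0 v(0, 2): opens on m3
  -> R5 @ bar 0 tick 0 v(0, 3): opens on m3
  -> R3 @ bar 1 tick 0 v(1, 2): C4 above B3
  -> R7 @ bar 1 tick 0 v(2,): F4->B3 leap 6st
  -> R3 @ bar 1 tick 1 v(1, 2): C4 above B3
  -> R3 @ bar 1 tick 2 v(1, 2): C4 above B3
  -> R3 @ bar 1 tick 3 v(1, 2): C4 above B3
  -> R2 @ bar 2 tick 0 v(0, 3): E3/G4 m3 -> C3/C4 P8 similar
  -> R4 @ bar 3 tick 0 v(0, 2): D3/C4 m7 untreated
  -> R4 @ bar 3 tick 0 v(0, 3): D3/C4 m7 untreated
  -> R2 @ bar 4 tick 0 v(0, 1): D3/B3 M6 -> C3/G3 P5 similar
  -> R2 @ bar 4 tick 0 v(0, 3): D3/C4 m7 -> C3/G3 P5 similar
  -> R2 @ bar 4 tick 0 v(1, 3): B3/C4 m2 -> G3/G3 P1 similar
  -> R3 @ bar 4 tick 0 v(2, 3): C4 above G3
  -> R3 @ bar 4 tick 1 v(2, 3): C4 above G3
  -> R3 @ bar 4 tick 2 v(2, 3): C4 above G3
  -> R3 @ bar 4 tick 3 v(2, 3): C4 above G3
  -> R8 @ bar 5 tick 0 v(0, 2): penult P8 not 3rd/6th
  -> R8 @ bar 5 tick 0 v(0, 3): penult P8 not 3rd/6th
  -> R1 @ bar 6 tick 0 v(2, 3): C4/C4 P1 -> F4/F4 P1 similar
  -> R2 @ bar 6 tick 0 v(0, 1): C3/A3 M6 -> D3/D4 P8 similar
  -> R6 @ bar 6 tick 3 v(0, 2): closes on m3
  -> R6 @ bar 6 tick 3 v(0, 3): closes on m3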